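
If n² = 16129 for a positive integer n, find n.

127

We need n² = 16129, so n = √16129 = 127.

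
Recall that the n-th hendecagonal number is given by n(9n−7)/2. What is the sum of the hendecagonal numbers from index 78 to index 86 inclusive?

270009

Σ i(9i−7)/2 = (9Σi² − 7Σi) / 2 over i = 78..86.
Σi = 3741 − 3003 = 738 and Σi² = 215731 − 155155 = 60576.
(9·60576 − 7·738) / 2 = 540018/2 = 270009.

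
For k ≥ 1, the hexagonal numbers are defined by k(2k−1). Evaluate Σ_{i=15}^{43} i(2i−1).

Σ i(2i−1) = 2Σi² − Σi over i = 15..43.
Σi = 946 − 105 = 841 and Σi² = 27434 − 1015 = 26419.
2·26419 − 1·841 = 51997.

51997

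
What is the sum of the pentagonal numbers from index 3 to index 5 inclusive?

69

Σ i(3i−1)/2 = (3Σi² − Σi) / 2 over i = 3..5.
Σi = 15 − 3 = 12 and Σi² = 55 − 5 = 50.
(3·50 − 1·12) / 2 = 138/2 = 69.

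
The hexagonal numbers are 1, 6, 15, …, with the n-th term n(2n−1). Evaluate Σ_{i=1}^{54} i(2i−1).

Σ i(2i−1) = 2Σi² − Σi over i = 1..54.
Σi = 1485 and Σi² = 53955.
2·53955 − 1·1485 = 106425.

106425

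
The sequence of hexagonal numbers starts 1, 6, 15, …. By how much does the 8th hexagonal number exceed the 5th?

8·(2·8 − 1) = 120 and 5·(2·5 − 1) = 45.
Difference: 120 − 45 = 75.

75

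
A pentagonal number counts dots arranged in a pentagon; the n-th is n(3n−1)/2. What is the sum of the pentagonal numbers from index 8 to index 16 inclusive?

1980

Σ i(3i−1)/2 = (3Σi² − Σi) / 2 over i = 8..16.
Σi = 136 − 28 = 108 and Σi² = 1496 − 140 = 1356.
(3·1356 − 1·108) / 2 = 3960/2 = 1980.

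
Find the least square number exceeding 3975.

4096

Solve n² > 3975 for integer n.
The largest n with value ≤ 3975 is 63 (since 3969 ≤ 3975 < 4096), so the first above is n = 64, value 4096.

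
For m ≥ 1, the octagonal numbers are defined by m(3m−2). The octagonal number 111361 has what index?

193

Set n(3n−2) = 111361, giving 3n² − 2n − 111361 = 0.
The discriminant is 4 + 12·111361 = 1336336, and √1336336 = 1156.
So n = (2 + 1156) / 6 = 1158/6 = 193.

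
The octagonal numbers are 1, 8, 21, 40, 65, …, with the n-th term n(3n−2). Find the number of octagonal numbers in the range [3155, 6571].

The n-th octagonal number is n(3n−2).
Smallest index with value ≥ 3155: n = 33 (giving 3201).
Largest index with value ≤ 6571: n = 47 (giving 6533).
Indices 33 through 47: 15 terms.

15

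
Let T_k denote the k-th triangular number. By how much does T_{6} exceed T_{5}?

6

Consecutive triangular numbers differ by n: T_{6} − T_{5} = 6.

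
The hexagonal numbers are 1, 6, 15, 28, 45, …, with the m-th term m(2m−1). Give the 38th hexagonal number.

2850

The 38th hexagonal number is n(2n−1) with n = 38.
38·(2·38 − 1) = 38·75 = 2850.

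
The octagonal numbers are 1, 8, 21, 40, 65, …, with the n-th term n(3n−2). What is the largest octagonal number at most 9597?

Solve n(3n−2) ≤ 9597 for integer n.
n = 56 gives 9296 ≤ 9597, while n = 57 gives 9633 > 9597; so the answer is 9296.

9296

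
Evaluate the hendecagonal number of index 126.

126·(9·126 − 7)/2 = 126·1127/2 = 71001.

71001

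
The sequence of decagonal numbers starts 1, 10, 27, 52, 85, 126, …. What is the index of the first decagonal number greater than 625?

13

Solve n(4n−3) > 625 for integer n.
The largest n with value ≤ 625 is 12 (since 540 ≤ 625 < 637), so the first above is n = 13, value 637.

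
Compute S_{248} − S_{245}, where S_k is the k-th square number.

1479

248² = 61504 and 245² = 60025.
Difference: 61504 − 60025 = 1479.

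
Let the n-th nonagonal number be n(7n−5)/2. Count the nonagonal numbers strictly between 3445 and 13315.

31

The n-th nonagonal number is n(7n−5)/2.
Smallest index with value > 3445: n = 32 (giving 3504).
Largest index with value < 13315: n = 62 (giving 13299).
Indices 32 through 62: 31 terms.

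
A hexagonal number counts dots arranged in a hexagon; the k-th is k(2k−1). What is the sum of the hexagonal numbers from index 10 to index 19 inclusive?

4225

Σ i(2i−1) = 2Σi² − Σi over i = 10..19.
Σi = 190 − 45 = 145 and Σi² = 2470 − 285 = 2185.
2·2185 − 1·145 = 4225.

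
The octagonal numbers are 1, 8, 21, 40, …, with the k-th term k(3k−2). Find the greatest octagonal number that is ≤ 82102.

81345

Solve n(3n−2) ≤ 82102 for integer n.
n = 165 gives 81345 ≤ 82102, while n = 166 gives 82336 > 82102; so the answer is 81345.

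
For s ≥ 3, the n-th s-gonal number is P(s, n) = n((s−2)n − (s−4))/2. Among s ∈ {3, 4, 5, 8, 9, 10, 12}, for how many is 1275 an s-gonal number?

s = 3: P(3, 50) = 1275. ✓
s = 4: P(4, 35) = 1225 and P(4, 36) = 1296; 1275 is not s-gonal.
s = 5: P(5, 29) = 1247 and P(5, 30) = 1335; 1275 is not s-gonal.
s = 8: P(8, 20) = 1160 and P(8, 21) = 1281; 1275 is not s-gonal.
s = 9: P(9, 19) = 1216 and P(9, 20) = 1350; 1275 is not s-gonal.
s = 10: P(10, 18) = 1242 and P(10, 19) = 1387; 1275 is not s-gonal.
s = 12: P(12, 16) = 1216 and P(12, 17) = 1377; 1275 is not s-gonal.
Hits: s ∈ {3} → 1.

1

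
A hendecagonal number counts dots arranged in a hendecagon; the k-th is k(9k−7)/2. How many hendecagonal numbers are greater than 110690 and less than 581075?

202

The n-th hendecagonal number is n(9n−7)/2.
Smallest index with value > 110690: n = 158 (giving 111785).
Largest index with value < 581075: n = 359 (giving 578708).
Indices 158 through 359: 202 terms.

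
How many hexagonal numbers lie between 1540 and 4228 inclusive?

The n-th hexagonal number is n(2n−1).
Smallest index with value ≥ 1540: n = 28 (giving 1540).
Largest index with value ≤ 4228: n = 46 (giving 4186).
Indices 28 through 46: 19 terms.

19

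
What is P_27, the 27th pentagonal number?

27·(3·27 − 1)/2 = 27·80/2 = 27·40 = 1080.

1080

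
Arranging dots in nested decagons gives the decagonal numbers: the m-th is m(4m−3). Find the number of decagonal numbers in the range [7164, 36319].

The n-th decagonal number is n(4n−3).
Smallest index with value ≥ 7164: n = 43 (giving 7267).
Largest index with value ≤ 36319: n = 95 (giving 35815).
Indices 43 through 95: 53 terms.

53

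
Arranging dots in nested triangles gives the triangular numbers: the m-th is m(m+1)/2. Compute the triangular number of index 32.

The 32nd triangular number is n(n+1)/2 with n = 32.
32·33/2 = 1056/2 = 528.

528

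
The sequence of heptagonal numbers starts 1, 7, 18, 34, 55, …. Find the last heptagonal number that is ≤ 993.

Solve n(5n−3)/2 ≤ 993 for integer n.
n = 20 gives 970 ≤ 993, while n = 21 gives 1071 > 993; so the answer is 970.

970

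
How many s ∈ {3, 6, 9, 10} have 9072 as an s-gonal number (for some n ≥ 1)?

s = 3: P(3, 134) = 9045 and P(3, 135) = 9180; 9072 is not s-gonal.
s = 6: P(6, 67) = 8911 and P(6, 68) = 9180; 9072 is not s-gonal.
s = 9: P(9, 51) = 8976 and P(9, 52) = 9334; 9072 is not s-gonal.
s = 10: P(10, 48) = 9072. ✓
Hits: s ∈ {10} → 1.

1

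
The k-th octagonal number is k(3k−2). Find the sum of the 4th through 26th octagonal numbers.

17871

Σ i(3i−2) = 3Σi² − 2Σi over i = 4..26.
Σi = 351 − 6 = 345 and Σi² = 6201 − 14 = 6187.
3·6187 − 2·345 = 17871.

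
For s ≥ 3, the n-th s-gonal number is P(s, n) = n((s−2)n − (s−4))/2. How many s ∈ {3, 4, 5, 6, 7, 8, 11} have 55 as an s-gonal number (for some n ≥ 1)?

s = 3: P(3, 10) = 55. ✓
s = 4: P(4, 7) = 49 and P(4, 8) = 64; 55 is not s-gonal.
s = 5: P(5, 6) = 51 and P(5, 7) = 70; 55 is not s-gonal.
s = 6: P(6, 5) = 45 and P(6, 6) = 66; 55 is not s-gonal.
s = 7: P(7, 5) = 55. ✓
s = 8: P(8, 4) = 40 and P(8, 5) = 65; 55 is not s-gonal.
s = 11: P(11, 3) = 30 and P(11, 4) = 58; 55 is not s-gonal.
Hits: s ∈ {3, 7} → 2.

2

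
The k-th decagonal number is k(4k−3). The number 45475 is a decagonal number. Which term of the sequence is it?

107

Set n(4n−3) = 45475, giving 4n² − 3n − 45475 = 0.
The discriminant is 9 + 16·45475 = 727609, and √727609 = 853.
So n = (3 + 853) / 8 = 856/8 = 107.
Check: 107·(4·107 − 3) = 45475. ✓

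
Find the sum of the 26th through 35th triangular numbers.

4845

Σ i(i+1)/2 = (Σi² + Σi) / 2 over i = 26..35.
Σi = 630 − 325 = 305 and Σi² = 14910 − 5525 = 9385.
(1·9385 + 1·305) / 2 = 9690/2 = 4845.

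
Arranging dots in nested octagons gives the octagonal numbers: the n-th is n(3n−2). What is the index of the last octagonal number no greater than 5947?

Solve n(3n−2) ≤ 5947 for integer n.
n = 44 gives 5720 ≤ 5947, while n = 45 gives 5985 > 5947; so the answer is index 44.

44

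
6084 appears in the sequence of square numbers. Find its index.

78

We need n² = 6084, so n = √6084 = 78.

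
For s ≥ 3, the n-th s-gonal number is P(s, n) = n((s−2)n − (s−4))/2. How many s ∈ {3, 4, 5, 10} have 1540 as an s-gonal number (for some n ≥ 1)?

2

s = 3: P(3, 55) = 1540. ✓
s = 4: P(4, 39) = 1521 and P(4, 40) = 1600; 1540 is not s-gonal.
s = 5: P(5, 32) = 1520 and P(5, 33) = 1617; 1540 is not s-gonal.
s = 10: P(10, 20) = 1540. ✓
Hits: s ∈ {3, 10} → 2.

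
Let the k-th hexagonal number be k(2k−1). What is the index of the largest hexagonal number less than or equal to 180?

9

Solve n(2n−1) ≤ 180 for integer n.
n = 9 gives 153 ≤ 180, while n = 10 gives 190 > 180; so the answer is index 9.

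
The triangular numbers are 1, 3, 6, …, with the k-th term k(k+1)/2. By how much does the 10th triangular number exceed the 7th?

27

10·11/2 = 55 and 7·8/2 = 28.
Difference: 55 − 28 = 27.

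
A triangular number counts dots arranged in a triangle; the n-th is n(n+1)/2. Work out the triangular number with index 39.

780

The 39th triangular number is n(n+1)/2 with n = 39.
39·40/2 = 1560/2 = 780.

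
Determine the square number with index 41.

1681

The 41st square number is n² with n = 41.
41² = 1681.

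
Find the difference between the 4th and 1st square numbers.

15

4² = 16 and 1² = 1.
Difference: 16 − 1 = 15.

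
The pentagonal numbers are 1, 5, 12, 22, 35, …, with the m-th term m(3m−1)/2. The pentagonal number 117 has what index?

9

Set n(3n−1)/2 = 117, giving 3n² − n − 234 = 0.
The discriminant is 1 + 24·117 = 2809, and √2809 = 53.
So n = (1 + 53) / 6 = 54/6 = 9.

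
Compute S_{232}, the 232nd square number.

53824

The 232nd square number is n² with n = 232.
232² = 53824.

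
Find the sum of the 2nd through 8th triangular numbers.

Σ i(i+1)/2 = (Σi² + Σi) / 2 over i = 2..8.
Σi = 36 − 1 = 35 and Σi² = 204 − 1 = 203.
(1·203 + 1·35) / 2 = 238/2 = 119.

119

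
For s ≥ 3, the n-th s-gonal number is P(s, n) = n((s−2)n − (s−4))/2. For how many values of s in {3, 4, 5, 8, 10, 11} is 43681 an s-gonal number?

s = 3: P(3, 295) = 43660 and P(3, 296) = 43956; 43681 is not s-gonal.
s = 4: P(4, 209) = 43681. ✓
s = 5: P(5, 170) = 43265 and P(5, 171) = 43776; 43681 is not s-gonal.
s = 8: P(8, 121) = 43681. ✓
s = 10: P(10, 104) = 42952 and P(10, 105) = 43785; 43681 is not s-gonal.
s = 11: P(11, 98) = 42875 and P(11, 99) = 43758; 43681 is not s-gonal.
Hits: s ∈ {4, 8} → 2.

2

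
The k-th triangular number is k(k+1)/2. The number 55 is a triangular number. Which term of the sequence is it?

10

Set n(n+1)/2 = 55, giving n² + n − 110 = 0.
The discriminant is 1 + 8·55 = 441, and √441 = 21.
So n = (-1 + 21) / 2 = 20/2 = 10.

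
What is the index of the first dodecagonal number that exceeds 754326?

Solve n(5n−4) > 754326 for integer n.
The largest n with value ≤ 754326 is 388 (since 751168 ≤ 754326 < 755049), so the first above is n = 389, value 755049.

389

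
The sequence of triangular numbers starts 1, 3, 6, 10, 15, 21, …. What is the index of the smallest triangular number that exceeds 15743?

177

Solve n(n+1)/2 > 15743 for integer n.
The largest n with value ≤ 15743 is 176 (since 15576 ≤ 15743 < 15753), so the first above is n = 177, value 15753.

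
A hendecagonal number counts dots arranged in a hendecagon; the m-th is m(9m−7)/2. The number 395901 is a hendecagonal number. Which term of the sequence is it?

Set n(9n−7)/2 = 395901, giving 9n² − 7n − 791802 = 0.
So n = (7 + 5339) / 18 = 5346/18 = 297.

297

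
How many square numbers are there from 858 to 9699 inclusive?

69

The n-th square number is n².
Smallest index with value ≥ 858: n = 30 (giving 900).
Largest index with value ≤ 9699: n = 98 (giving 9604).
Indices 30 through 98: 69 terms.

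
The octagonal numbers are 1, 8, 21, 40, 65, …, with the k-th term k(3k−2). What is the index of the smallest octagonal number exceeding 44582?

Solve n(3n−2) > 44582 for integer n.
The largest n with value ≤ 44582 is 122 (since 44408 ≤ 44582 < 45141), so the first above is n = 123, value 45141.

123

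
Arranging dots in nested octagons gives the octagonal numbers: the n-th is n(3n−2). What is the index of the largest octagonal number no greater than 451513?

Solve n(3n−2) ≤ 451513 for integer n.
n = 388 gives 450856 ≤ 451513, while n = 389 gives 453185 > 451513; so the answer is index 388.

388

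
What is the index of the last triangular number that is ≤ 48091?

309

Solve n(n+1)/2 ≤ 48091 for integer n.
n = 309 gives 47895 ≤ 48091, while n = 310 gives 48205 > 48091; so the answer is index 309.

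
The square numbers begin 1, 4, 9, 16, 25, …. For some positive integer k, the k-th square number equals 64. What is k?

8

We need n² = 64, so n = √64 = 8.
Check: 8² = 64. ✓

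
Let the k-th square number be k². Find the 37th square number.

37² = 1369.

1369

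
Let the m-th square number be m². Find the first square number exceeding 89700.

90000

Solve n² > 89700 for integer n.
The largest n with value ≤ 89700 is 299 (since 89401 ≤ 89700 < 90000), so the first above is n = 300, value 90000.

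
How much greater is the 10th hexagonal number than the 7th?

99

10·(2·10 − 1) = 190 and 7·(2·7 − 1) = 91.
Difference: 190 − 91 = 99.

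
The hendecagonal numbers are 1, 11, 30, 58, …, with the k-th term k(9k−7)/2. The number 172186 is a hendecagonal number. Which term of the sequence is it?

Set n(9n−7)/2 = 172186, giving 9n² − 7n − 344372 = 0.
The discriminant is 49 + 72·172186 = 12397441, and √12397441 = 3521.
So n = (7 + 3521) / 18 = 3528/18 = 196.
Check: 196·(9·196 − 7)/2 = 172186. ✓

196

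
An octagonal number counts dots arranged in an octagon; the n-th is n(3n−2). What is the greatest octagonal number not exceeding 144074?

Solve n(3n−2) ≤ 144074 for integer n.
n = 219 gives 143445 ≤ 144074, while n = 220 gives 144760 > 144074; so the answer is 143445.

143445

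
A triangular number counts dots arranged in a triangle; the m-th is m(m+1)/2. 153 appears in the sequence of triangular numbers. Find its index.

Set n(n+1)/2 = 153, giving n² + n − 306 = 0.
The discriminant is 1 + 8·153 = 1225, and √1225 = 35.
So n = (-1 + 35) / 2 = 34/2 = 17.

17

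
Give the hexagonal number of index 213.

213·(2·213 − 1) = 213·425 = 90525.

90525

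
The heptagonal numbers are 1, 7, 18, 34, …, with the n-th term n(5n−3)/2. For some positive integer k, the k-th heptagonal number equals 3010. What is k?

35

Set n(5n−3)/2 = 3010, giving 5n² − 3n − 6020 = 0.
The discriminant is 9 + 40·3010 = 120409, and √120409 = 347.
So n = (3 + 347) / 10 = 350/10 = 35.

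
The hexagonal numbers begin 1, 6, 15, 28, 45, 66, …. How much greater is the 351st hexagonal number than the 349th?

351·(2·351 − 1) = 246051 and 349·(2·349 − 1) = 243253.
Difference: 246051 − 243253 = 2798.

2798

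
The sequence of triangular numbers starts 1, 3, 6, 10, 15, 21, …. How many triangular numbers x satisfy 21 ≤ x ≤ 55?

5

The n-th triangular number is n(n+1)/2.
Smallest index with value ≥ 21: n = 6 (giving 21).
Largest index with value ≤ 55: n = 10 (giving 55).
Indices 6 through 10: 5 terms.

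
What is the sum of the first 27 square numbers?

6930

Σ_{i=1}^{27} i² = 27·28·55/6 = 6930.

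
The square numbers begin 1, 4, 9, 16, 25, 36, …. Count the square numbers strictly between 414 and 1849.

22

The n-th square number is n².
Smallest index with value > 414: n = 21 (giving 441).
Largest index with value < 1849: n = 42 (giving 1764).
Indices 21 through 42: 22 terms.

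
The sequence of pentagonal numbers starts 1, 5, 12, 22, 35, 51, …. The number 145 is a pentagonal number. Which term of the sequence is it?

Set n(3n−1)/2 = 145, giving 3n² − n − 290 = 0.
The discriminant is 1 + 24·145 = 3481, and √3481 = 59.
So n = (1 + 59) / 6 = 60/6 = 10.
Check: 10·(3·10 − 1)/2 = 145. ✓

10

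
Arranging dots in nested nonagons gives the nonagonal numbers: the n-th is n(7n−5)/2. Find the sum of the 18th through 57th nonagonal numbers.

211780

Σ i(7i−5)/2 = (7Σi² − 5Σi) / 2 over i = 18..57.
Σi = 1653 − 153 = 1500 and Σi² = 63365 − 1785 = 61580.
(7·61580 − 5·1500) / 2 = 423560/2 = 211780.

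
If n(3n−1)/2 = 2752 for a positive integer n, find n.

43

Set n(3n−1)/2 = 2752, giving 3n² − n − 5504 = 0.
The discriminant is 1 + 24·2752 = 66049, and √66049 = 257.
So n = (1 + 257) / 6 = 258/6 = 43.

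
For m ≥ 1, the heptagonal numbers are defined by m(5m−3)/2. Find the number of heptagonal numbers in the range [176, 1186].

14

The n-th heptagonal number is n(5n−3)/2.
Smallest index with value ≥ 176: n = 9 (giving 189).
Largest index with value ≤ 1186: n = 22 (giving 1177).
Indices 9 through 22: 14 terms.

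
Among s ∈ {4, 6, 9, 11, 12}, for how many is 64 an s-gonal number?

s = 4: P(4, 8) = 64. ✓
s = 6: P(6, 5) = 45 and P(6, 6) = 66; 64 is not s-gonal.
s = 9: P(9, 4) = 46 and P(9, 5) = 75; 64 is not s-gonal.
s = 11: P(11, 4) = 58 and P(11, 5) = 95; 64 is not s-gonal.
s = 12: P(12, 4) = 64. ✓
Hits: s ∈ {4, 12} → 2.

2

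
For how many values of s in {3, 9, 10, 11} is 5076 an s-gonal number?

s = 3: P(3, 100) = 5050 and P(3, 101) = 5151; 5076 is not s-gonal.
s = 9: P(9, 38) = 4959 and P(9, 39) = 5226; 5076 is not s-gonal.
s = 10: P(10, 36) = 5076. ✓
s = 11: P(11, 33) = 4785 and P(11, 34) = 5083; 5076 is not s-gonal.
Hits: s ∈ {10} → 1.

1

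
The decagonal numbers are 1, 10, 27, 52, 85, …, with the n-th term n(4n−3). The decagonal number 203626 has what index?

Set n(4n−3) = 203626, giving 4n² − 3n − 203626 = 0.
The discriminant is 9 + 16·203626 = 3258025, and √3258025 = 1805.
So n = (3 + 1805) / 8 = 1808/8 = 226.

226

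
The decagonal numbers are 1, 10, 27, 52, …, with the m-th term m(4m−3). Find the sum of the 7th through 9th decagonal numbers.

704

Σ i(4i−3) = 4Σi² − 3Σi over i = 7..9.
Σi = 45 − 21 = 24 and Σi² = 285 − 91 = 194.
4·194 − 3·24 = 704.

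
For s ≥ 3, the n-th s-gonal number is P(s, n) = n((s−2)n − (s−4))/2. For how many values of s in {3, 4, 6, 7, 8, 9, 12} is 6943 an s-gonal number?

s = 3: P(3, 117) = 6903 and P(3, 118) = 7021; 6943 is not s-gonal.
s = 4: P(4, 83) = 6889 and P(4, 84) = 7056; 6943 is not s-gonal.
s = 6: P(6, 59) = 6903 and P(6, 60) = 7140; 6943 is not s-gonal.
s = 7: P(7, 53) = 6943. ✓
s = 8: P(8, 48) = 6816 and P(8, 49) = 7105; 6943 is not s-gonal.
s = 9: P(9, 44) = 6666 and P(9, 45) = 6975; 6943 is not s-gonal.
s = 12: P(12, 37) = 6697 and P(12, 38) = 7068; 6943 is not s-gonal.
Hits: s ∈ {7} → 1.

1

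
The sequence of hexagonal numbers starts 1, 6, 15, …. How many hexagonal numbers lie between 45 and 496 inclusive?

12

The n-th hexagonal number is n(2n−1).
Smallest index with value ≥ 45: n = 5 (giving 45).
Largest index with value ≤ 496: n = 16 (giving 496).
Indices 5 through 16: 12 terms.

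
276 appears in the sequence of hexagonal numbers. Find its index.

Set n(2n−1) = 276, giving 2n² − n − 276 = 0.
The discriminant is 1 + 8·276 = 2209, and √2209 = 47.
So n = (1 + 47) / 4 = 48/4 = 12.

12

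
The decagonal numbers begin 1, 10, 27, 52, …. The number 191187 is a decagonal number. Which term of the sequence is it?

219

Set n(4n−3) = 191187, giving 4n² − 3n − 191187 = 0.
So n = (3 + 1749) / 8 = 1752/8 = 219.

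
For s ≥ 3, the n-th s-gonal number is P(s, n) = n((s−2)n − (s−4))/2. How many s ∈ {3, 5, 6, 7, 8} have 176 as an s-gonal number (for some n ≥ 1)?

s = 3: P(3, 18) = 171 and P(3, 19) = 190; 176 is not s-gonal.
s = 5: P(5, 11) = 176. ✓
s = 6: P(6, 9) = 153 and P(6, 10) = 190; 176 is not s-gonal.
s = 7: P(7, 8) = 148 and P(7, 9) = 189; 176 is not s-gonal.
s = 8: P(8, 8) = 176. ✓
Hits: s ∈ {5, 8} → 2.

2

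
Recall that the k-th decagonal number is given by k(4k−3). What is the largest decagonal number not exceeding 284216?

Solve n(4n−3) ≤ 284216 for integer n.
n = 266 gives 282226 ≤ 284216, while n = 267 gives 284355 > 284216; so the answer is 282226.

282226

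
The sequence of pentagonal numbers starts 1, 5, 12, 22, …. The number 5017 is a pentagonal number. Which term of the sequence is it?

Set n(3n−1)/2 = 5017, giving 3n² − n − 10034 = 0.
So n = (1 + 347) / 6 = 348/6 = 58.

58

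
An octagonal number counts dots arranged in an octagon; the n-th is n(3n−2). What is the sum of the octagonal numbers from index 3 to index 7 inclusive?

Σ i(3i−2) = 3Σi² − 2Σi over i = 3..7.
Σi = 28 − 3 = 25 and Σi² = 140 − 5 = 135.
3·135 − 2·25 = 355.

355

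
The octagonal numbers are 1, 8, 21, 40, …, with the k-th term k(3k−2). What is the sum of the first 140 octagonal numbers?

2753730

Σ i(3i−2) = 3Σi² − 2Σi over i = 1..140.
Σi = 9870 and Σi² = 924490.
3·924490 − 2·9870 = 2753730.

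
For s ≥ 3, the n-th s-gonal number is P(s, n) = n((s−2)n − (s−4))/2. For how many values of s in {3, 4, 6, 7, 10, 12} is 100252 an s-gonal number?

s = 3: P(3, 447) = 100128 and P(3, 448) = 100576; 100252 is not s-gonal.
s = 4: P(4, 316) = 99856 and P(4, 317) = 100489; 100252 is not s-gonal.
s = 6: P(6, 224) = 100128 and P(6, 225) = 101025; 100252 is not s-gonal.
s = 7: P(7, 200) = 99700 and P(7, 201) = 100701; 100252 is not s-gonal.
s = 10: P(10, 158) = 99382 and P(10, 159) = 100647; 100252 is not s-gonal.
s = 12: P(12, 142) = 100252. ✓
Hits: s ∈ {12} → 1.

1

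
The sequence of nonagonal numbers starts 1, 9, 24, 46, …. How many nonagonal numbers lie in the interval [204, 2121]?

The n-th nonagonal number is n(7n−5)/2.
Smallest index with value ≥ 204: n = 8 (giving 204).
Largest index with value ≤ 2121: n = 24 (giving 1956).
Indices 8 through 24: 17 terms.

17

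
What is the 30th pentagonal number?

30·(3·30 − 1)/2 = 30·89/2 = 1335.

1335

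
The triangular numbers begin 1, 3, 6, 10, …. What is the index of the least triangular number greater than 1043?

Solve n(n+1)/2 > 1043 for integer n.
The largest n with value ≤ 1043 is 45 (since 1035 ≤ 1043 < 1081), so the first above is n = 46, value 1081.

46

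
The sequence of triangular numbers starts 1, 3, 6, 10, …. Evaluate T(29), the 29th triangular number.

435

29·30/2 = 870/2 = 435.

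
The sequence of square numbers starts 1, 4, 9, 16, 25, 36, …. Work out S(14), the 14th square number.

The 14th square number is n² with n = 14.
14² = 196.

196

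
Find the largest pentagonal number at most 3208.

3151

Solve n(3n−1)/2 ≤ 3208 for integer n.
n = 46 gives 3151 ≤ 3208, while n = 47 gives 3290 > 3208; so the answer is 3151.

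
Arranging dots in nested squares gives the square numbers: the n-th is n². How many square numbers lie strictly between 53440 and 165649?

The n-th square number is n².
Smallest index with value > 53440: n = 232 (giving 53824).
Largest index with value < 165649: n = 406 (giving 164836).
Indices 232 through 406: 175 terms.

175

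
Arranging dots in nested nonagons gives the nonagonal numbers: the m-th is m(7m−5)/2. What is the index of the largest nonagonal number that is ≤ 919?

16

Solve n(7n−5)/2 ≤ 919 for integer n.
n = 16 gives 856 ≤ 919, while n = 17 gives 969 > 919; so the answer is index 16.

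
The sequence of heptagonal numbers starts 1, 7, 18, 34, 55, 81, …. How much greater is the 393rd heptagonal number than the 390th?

5868

393·(5·393 − 3)/2 = 385533 and 390·(5·390 − 3)/2 = 379665.
Difference: 385533 − 379665 = 5868.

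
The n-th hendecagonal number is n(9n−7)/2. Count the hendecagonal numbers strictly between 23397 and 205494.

The n-th hendecagonal number is n(9n−7)/2.
Smallest index with value > 23397: n = 73 (giving 23725).
Largest index with value < 205494: n = 214 (giving 205333).
Indices 73 through 214: 142 terms.

142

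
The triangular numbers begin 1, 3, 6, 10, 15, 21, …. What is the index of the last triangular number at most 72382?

379

Solve n(n+1)/2 ≤ 72382 for integer n.
n = 379 gives 72010 ≤ 72382, while n = 380 gives 72390 > 72382; so the answer is index 379.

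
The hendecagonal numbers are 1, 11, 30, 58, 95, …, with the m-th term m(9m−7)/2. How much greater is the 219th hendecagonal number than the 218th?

1963

Consecutive hendecagonal numbers differ by 9n − 8: here 9·219 − 8 = 1963.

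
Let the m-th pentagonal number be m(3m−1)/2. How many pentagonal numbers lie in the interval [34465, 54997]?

The n-th pentagonal number is n(3n−1)/2.
Smallest index with value ≥ 34465: n = 152 (giving 34580).
Largest index with value ≤ 54997: n = 191 (giving 54626).
Indices 152 through 191: 40 terms.

40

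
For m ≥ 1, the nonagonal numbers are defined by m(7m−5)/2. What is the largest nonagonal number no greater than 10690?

10450

Solve n(7n−5)/2 ≤ 10690 for integer n.
n = 55 gives 10450 ≤ 10690, while n = 56 gives 10836 > 10690; so the answer is 10450.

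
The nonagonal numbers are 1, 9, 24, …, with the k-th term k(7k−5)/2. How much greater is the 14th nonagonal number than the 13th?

Consecutive nonagonal numbers differ by 7n − 6: here 7·14 − 6 = 92.

92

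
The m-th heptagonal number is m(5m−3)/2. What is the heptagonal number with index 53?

6943

The 53rd heptagonal number is n(5n−3)/2 with n = 53.
53·(5·53 − 3)/2 = 53·262/2 = 53·131 = 6943.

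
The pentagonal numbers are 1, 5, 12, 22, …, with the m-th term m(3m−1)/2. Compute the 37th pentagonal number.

2035

37·(3·37 − 1)/2 = 37·110/2 = 37·55 = 2035.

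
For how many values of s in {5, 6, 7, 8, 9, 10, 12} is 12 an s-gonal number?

s = 5: P(5, 3) = 12. ✓
s = 6: P(6, 2) = 6 and P(6, 3) = 15; 12 is not s-gonal.
s = 7: P(7, 2) = 7 and P(7, 3) = 18; 12 is not s-gonal.
s = 8: P(8, 2) = 8 and P(8, 3) = 21; 12 is not s-gonal.
s = 9: P(9, 2) = 9 and P(9, 3) = 24; 12 is not s-gonal.
s = 10: P(10, 2) = 10 and P(10, 3) = 27; 12 is not s-gonal.
s = 12: P(12, 2) = 12. ✓
Hits: s ∈ {5, 12} → 2.

2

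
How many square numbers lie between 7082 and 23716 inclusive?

70

The n-th square number is n².
Smallest index with value ≥ 7082: n = 85 (giving 7225).
Largest index with value ≤ 23716: n = 154 (giving 23716).
Indices 85 through 154: 70 terms.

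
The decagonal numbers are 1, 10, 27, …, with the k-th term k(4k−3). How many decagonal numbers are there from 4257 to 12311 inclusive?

The n-th decagonal number is n(4n−3).
Smallest index with value ≥ 4257: n = 33 (giving 4257).
Largest index with value ≤ 12311: n = 55 (giving 11935).
Indices 33 through 55: 23 terms.

23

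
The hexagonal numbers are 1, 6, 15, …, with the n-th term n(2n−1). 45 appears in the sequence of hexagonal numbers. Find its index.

Set n(2n−1) = 45, giving 2n² − n − 45 = 0.
So n = (1 + 19) / 4 = 20/4 = 5.
Check: 5·(2·5 − 1) = 45. ✓

5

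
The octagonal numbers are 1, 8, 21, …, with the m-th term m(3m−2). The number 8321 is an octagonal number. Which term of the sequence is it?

53

Set n(3n−2) = 8321, giving 3n² − 2n − 8321 = 0.
The discriminant is 4 + 12·8321 = 99856, and √99856 = 316.
So n = (2 + 316) / 6 = 318/6 = 53.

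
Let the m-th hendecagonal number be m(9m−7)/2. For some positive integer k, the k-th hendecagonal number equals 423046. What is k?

Set n(9n−7)/2 = 423046, giving 9n² − 7n − 846092 = 0.
The discriminant is 49 + 72·423046 = 30459361, and √30459361 = 5519.
So n = (7 + 5519) / 18 = 5526/18 = 307.

307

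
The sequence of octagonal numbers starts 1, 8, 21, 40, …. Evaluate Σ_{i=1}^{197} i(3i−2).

Σ i(3i−2) = 3Σi² − 2Σi over i = 1..197.
Σi = 19503 and Σi² = 2567895.
3·2567895 − 2·19503 = 7664679.

7664679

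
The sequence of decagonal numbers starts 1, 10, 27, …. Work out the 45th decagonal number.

7965

The 45th decagonal number is n(4n−3) with n = 45.
45·(4·45 − 3) = 45·177 = 7965.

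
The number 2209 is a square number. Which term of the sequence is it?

47

We need n² = 2209, so n = √2209 = 47.
Check: 47² = 2209. ✓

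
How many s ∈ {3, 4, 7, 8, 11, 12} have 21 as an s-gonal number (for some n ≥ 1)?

2

s = 3: P(3, 6) = 21. ✓
s = 4: P(4, 4) = 16 and P(4, 5) = 25; 21 is not s-gonal.
s = 7: P(7, 3) = 18 and P(7, 4) = 34; 21 is not s-gonal.
s = 8: P(8, 3) = 21. ✓
s = 11: P(11, 2) = 11 and P(11, 3) = 30; 21 is not s-gonal.
s = 12: P(12, 2) = 12 and P(12, 3) = 33; 21 is not s-gonal.
Hits: s ∈ {3, 8} → 2.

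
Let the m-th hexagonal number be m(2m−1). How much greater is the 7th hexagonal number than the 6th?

25

Consecutive hexagonal numbers differ by 4n − 3: here 4·7 − 3 = 25.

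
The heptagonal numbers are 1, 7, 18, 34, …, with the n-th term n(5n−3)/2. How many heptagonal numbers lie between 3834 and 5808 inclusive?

The n-th heptagonal number is n(5n−3)/2.
Smallest index with value ≥ 3834: n = 40 (giving 3940).
Largest index with value ≤ 5808: n = 48 (giving 5688).
Indices 40 through 48: 9 terms.

9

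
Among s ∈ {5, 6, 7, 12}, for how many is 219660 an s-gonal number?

s = 5: P(5, 382) = 218695 and P(5, 383) = 219842; 219660 is not s-gonal.
s = 6: P(6, 331) = 218791 and P(6, 332) = 220116; 219660 is not s-gonal.
s = 7: P(7, 296) = 218596 and P(7, 297) = 220077; 219660 is not s-gonal.
s = 12: P(12, 210) = 219660. ✓
Hits: s ∈ {12} → 1.

1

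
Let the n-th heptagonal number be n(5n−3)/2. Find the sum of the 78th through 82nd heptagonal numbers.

79425

Σ i(5i−3)/2 = (5Σi² − 3Σi) / 2 over i = 78..82.
Σi = 3403 − 3003 = 400 and Σi² = 187165 − 155155 = 32010.
(5·32010 − 3·400) / 2 = 158850/2 = 79425.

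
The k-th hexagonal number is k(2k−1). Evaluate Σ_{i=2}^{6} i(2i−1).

Σ i(2i−1) = 2Σi² − Σi over i = 2..6.
Σi = 21 − 1 = 20 and Σi² = 91 − 1 = 90.
2·90 − 1·20 = 160.

160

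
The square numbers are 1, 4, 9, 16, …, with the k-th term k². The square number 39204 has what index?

We need n² = 39204, so n = √39204 = 198.
Check: 198² = 39204. ✓

198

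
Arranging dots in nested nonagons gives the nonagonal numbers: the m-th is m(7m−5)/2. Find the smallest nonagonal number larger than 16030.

16491

Solve n(7n−5)/2 > 16030 for integer n.
The largest n with value ≤ 16030 is 68 (since 16014 ≤ 16030 < 16491), so the first above is n = 69, value 16491.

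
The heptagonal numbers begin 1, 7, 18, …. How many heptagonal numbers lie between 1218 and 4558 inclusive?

21

The n-th heptagonal number is n(5n−3)/2.
Smallest index with value ≥ 1218: n = 23 (giving 1288).
Largest index with value ≤ 4558: n = 43 (giving 4558).
Indices 23 through 43: 21 terms.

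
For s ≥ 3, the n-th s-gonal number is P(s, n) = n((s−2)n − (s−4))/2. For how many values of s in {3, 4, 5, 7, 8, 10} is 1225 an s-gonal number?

s = 3: P(3, 49) = 1225. ✓
s = 4: P(4, 35) = 1225. ✓
s = 5: P(5, 28) = 1162 and P(5, 29) = 1247; 1225 is not s-gonal.
s = 7: P(7, 22) = 1177 and P(7, 23) = 1288; 1225 is not s-gonal.
s = 8: P(8, 20) = 1160 and P(8, 21) = 1281; 1225 is not s-gonal.
s = 10: P(10, 17) = 1105 and P(10, 18) = 1242; 1225 is not s-gonal.
Hits: s ∈ {3, 4} → 2.

2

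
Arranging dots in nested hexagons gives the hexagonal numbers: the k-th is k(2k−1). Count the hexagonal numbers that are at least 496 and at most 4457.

32

The n-th hexagonal number is n(2n−1).
Smallest index with value ≥ 496: n = 16 (giving 496).
Largest index with value ≤ 4457: n = 47 (giving 4371).
Indices 16 through 47: 32 terms.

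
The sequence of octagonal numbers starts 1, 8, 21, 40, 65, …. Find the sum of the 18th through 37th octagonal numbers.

Σ i(3i−2) = 3Σi² − 2Σi over i = 18..37.
Σi = 703 − 153 = 550 and Σi² = 17575 − 1785 = 15790.
3·15790 − 2·550 = 46270.

46270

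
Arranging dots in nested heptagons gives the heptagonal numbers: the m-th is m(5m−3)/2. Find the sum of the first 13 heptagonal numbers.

1911

Σ i(5i−3)/2 = (5Σi² − 3Σi) / 2 over i = 1..13.
Σi = 91 and Σi² = 819.
(5·819 − 3·91) / 2 = 3822/2 = 1911.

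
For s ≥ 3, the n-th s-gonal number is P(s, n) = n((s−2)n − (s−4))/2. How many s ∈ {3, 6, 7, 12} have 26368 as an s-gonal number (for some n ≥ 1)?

s = 3: P(3, 229) = 26335 and P(3, 230) = 26565; 26368 is not s-gonal.
s = 6: P(6, 115) = 26335 and P(6, 116) = 26796; 26368 is not s-gonal.
s = 7: P(7, 103) = 26368. ✓
s = 12: P(12, 73) = 26353 and P(12, 74) = 27084; 26368 is not s-gonal.
Hits: s ∈ {7} → 1.

1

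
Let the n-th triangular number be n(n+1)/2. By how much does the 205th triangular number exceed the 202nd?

205·206/2 = 21115 and 202·203/2 = 20503.
Difference: 21115 − 20503 = 612.

612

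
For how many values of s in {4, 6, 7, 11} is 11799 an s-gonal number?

1

s = 4: P(4, 108) = 11664 and P(4, 109) = 11881; 11799 is not s-gonal.
s = 6: P(6, 77) = 11781 and P(6, 78) = 12090; 11799 is not s-gonal.
s = 7: P(7, 69) = 11799. ✓
s = 11: P(11, 51) = 11526 and P(11, 52) = 11986; 11799 is not s-gonal.
Hits: s ∈ {7} → 1.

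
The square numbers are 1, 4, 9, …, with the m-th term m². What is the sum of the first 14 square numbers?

Σ_{i=1}^{14} i² = 14·15·29/6 = 1015.

1015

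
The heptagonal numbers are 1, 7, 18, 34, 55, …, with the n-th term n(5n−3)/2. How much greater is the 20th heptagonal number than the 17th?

273

20·(5·20 − 3)/2 = 970 and 17·(5·17 − 3)/2 = 697.
Difference: 970 − 697 = 273.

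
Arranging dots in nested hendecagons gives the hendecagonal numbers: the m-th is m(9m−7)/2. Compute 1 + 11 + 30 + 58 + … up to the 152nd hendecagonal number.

5279112

Σ i(9i−7)/2 = (9Σi² − 7Σi) / 2 over i = 1..152.
Σi = 11628 and Σi² = 1182180.
(9·1182180 − 7·11628) / 2 = 10558224/2 = 5279112.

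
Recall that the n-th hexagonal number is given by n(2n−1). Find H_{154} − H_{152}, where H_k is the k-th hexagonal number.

154·(2·154 − 1) = 47278 and 152·(2·152 − 1) = 46056.
Difference: 47278 − 46056 = 1222.

1222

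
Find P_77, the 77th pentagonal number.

8855

77·(3·77 − 1)/2 = 77·230/2 = 77·115 = 8855.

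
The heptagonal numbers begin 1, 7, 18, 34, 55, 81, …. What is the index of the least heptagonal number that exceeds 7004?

Solve n(5n−3)/2 > 7004 for integer n.
The largest n with value ≤ 7004 is 53 (since 6943 ≤ 7004 < 7209), so the first above is n = 54, value 7209.

54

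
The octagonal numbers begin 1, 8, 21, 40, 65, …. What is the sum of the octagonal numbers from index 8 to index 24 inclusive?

13736

Σ i(3i−2) = 3Σi² − 2Σi over i = 8..24.
Σi = 300 − 28 = 272 and Σi² = 4900 − 140 = 4760.
3·4760 − 2·272 = 13736.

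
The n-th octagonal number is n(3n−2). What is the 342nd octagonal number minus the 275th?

123883

342·(3·342 − 2) = 350208 and 275·(3·275 − 2) = 226325.
Difference: 350208 − 226325 = 123883.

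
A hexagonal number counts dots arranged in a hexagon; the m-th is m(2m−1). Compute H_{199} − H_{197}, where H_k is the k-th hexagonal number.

199·(2·199 − 1) = 79003 and 197·(2·197 − 1) = 77421.
Difference: 79003 − 77421 = 1582.

1582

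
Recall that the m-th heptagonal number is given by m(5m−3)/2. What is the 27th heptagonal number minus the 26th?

131

Consecutive heptagonal numbers differ by 5n − 4: here 5·27 − 4 = 131.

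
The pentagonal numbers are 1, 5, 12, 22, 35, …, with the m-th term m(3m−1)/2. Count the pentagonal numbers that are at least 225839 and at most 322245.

The n-th pentagonal number is n(3n−1)/2.
Smallest index with value ≥ 225839: n = 389 (giving 226787).
Largest index with value ≤ 322245: n = 463 (giving 321322).
Indices 389 through 463: 75 terms.

75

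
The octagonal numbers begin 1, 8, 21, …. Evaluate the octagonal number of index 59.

10325

59·(3·59 − 2) = 59·175 = 10325.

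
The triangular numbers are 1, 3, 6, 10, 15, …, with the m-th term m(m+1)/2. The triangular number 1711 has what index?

58

Set n(n+1)/2 = 1711, giving n² + n − 3422 = 0.
The discriminant is 1 + 8·1711 = 13689, and √13689 = 117.
So n = (-1 + 117) / 2 = 116/2 = 58.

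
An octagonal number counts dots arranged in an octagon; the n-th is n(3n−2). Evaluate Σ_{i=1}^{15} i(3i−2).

3480

Σ i(3i−2) = 3Σi² − 2Σi over i = 1..15.
Σi = 120 and Σi² = 1240.
3·1240 − 2·120 = 3480.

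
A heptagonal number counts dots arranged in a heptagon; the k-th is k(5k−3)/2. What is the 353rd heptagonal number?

310993

The 353rd heptagonal number is n(5n−3)/2 with n = 353.
353·(5·353 − 3)/2 = 353·1762/2 = 353·881 = 310993.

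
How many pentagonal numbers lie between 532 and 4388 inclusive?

36

The n-th pentagonal number is n(3n−1)/2.
Smallest index with value ≥ 532: n = 19 (giving 532).
Largest index with value ≤ 4388: n = 54 (giving 4347).
Indices 19 through 54: 36 terms.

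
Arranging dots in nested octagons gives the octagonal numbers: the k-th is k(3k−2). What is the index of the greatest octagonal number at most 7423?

50

Solve n(3n−2) ≤ 7423 for integer n.
n = 50 gives 7400 ≤ 7423, while n = 51 gives 7701 > 7423; so the answer is index 50.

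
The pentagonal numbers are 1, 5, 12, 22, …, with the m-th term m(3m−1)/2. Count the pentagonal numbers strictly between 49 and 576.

The n-th pentagonal number is n(3n−1)/2.
Smallest index with value > 49: n = 6 (giving 51).
Largest index with value < 576: n = 19 (giving 532).
Indices 6 through 19: 14 terms.

14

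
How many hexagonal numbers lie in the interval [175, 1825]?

21

The n-th hexagonal number is n(2n−1).
Smallest index with value ≥ 175: n = 10 (giving 190).
Largest index with value ≤ 1825: n = 30 (giving 1770).
Indices 10 through 30: 21 terms.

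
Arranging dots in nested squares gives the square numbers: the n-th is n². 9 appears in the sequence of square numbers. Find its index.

3

We need n² = 9, so n = √9 = 3.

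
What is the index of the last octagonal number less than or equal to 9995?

58

Solve n(3n−2) ≤ 9995 for integer n.
n = 58 gives 9976 ≤ 9995, while n = 59 gives 10325 > 9995; so the answer is index 58.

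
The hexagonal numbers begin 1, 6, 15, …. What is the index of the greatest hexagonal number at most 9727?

69

Solve n(2n−1) ≤ 9727 for integer n.
n = 69 gives 9453 ≤ 9727, while n = 70 gives 9730 > 9727; so the answer is index 69.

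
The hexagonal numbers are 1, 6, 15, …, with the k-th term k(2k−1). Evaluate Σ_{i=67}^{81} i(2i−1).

163730

Σ i(2i−1) = 2Σi² − Σi over i = 67..81.
Σi = 3321 − 2211 = 1110 and Σi² = 180441 − 98021 = 82420.
2·82420 − 1·1110 = 163730.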